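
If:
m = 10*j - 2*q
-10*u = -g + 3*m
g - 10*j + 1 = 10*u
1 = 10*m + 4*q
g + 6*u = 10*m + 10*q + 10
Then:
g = 941/112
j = 11/140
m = -1/14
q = 3/7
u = 193/224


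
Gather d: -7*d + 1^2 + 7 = 8 - 7*d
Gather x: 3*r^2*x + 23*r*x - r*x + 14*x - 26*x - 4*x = x*(3*r^2 + 22*r - 16)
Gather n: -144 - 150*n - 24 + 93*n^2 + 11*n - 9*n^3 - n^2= -9*n^3 + 92*n^2 - 139*n - 168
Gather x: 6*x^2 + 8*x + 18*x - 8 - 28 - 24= 6*x^2 + 26*x - 60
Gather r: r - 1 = r - 1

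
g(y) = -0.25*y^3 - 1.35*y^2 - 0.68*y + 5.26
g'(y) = -0.75*y^2 - 2.7*y - 0.68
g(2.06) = -4.06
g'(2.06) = -9.42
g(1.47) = 0.55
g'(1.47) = -6.27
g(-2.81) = 2.06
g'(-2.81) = 0.98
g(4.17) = -39.18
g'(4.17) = -24.98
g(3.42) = -22.86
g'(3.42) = -18.69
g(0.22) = 5.04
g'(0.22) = -1.31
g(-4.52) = 3.84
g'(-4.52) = -3.80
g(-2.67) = 2.21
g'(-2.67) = 1.18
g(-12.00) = 251.02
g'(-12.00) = -76.28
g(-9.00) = 84.28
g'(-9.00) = -37.13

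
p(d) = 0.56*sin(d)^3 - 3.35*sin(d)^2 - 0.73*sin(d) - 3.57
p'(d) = 1.68*sin(d)^2*cos(d) - 6.7*sin(d)*cos(d) - 0.73*cos(d)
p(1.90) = -6.79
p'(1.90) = 1.80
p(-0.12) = -3.53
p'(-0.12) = 0.10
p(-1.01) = -5.69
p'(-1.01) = 3.27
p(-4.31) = -6.64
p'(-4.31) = 2.14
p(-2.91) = -3.59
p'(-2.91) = -0.87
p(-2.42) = -4.71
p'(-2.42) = -3.33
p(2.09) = -6.36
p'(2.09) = 2.62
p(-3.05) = -3.53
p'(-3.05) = 0.10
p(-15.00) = -4.67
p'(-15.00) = -3.30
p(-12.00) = -4.84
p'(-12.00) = -3.24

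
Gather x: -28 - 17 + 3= -42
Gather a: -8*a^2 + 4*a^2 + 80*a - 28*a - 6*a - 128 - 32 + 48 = -4*a^2 + 46*a - 112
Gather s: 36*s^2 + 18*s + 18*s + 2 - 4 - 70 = 36*s^2 + 36*s - 72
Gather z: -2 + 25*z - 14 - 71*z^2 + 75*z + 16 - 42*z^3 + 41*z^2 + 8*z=-42*z^3 - 30*z^2 + 108*z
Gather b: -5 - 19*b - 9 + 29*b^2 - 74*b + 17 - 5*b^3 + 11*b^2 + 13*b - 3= -5*b^3 + 40*b^2 - 80*b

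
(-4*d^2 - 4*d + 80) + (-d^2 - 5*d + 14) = -5*d^2 - 9*d + 94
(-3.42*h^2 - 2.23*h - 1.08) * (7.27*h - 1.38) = -24.8634*h^3 - 11.4925*h^2 - 4.7742*h + 1.4904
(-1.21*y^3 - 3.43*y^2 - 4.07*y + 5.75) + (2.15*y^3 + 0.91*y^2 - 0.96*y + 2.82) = 0.94*y^3 - 2.52*y^2 - 5.03*y + 8.57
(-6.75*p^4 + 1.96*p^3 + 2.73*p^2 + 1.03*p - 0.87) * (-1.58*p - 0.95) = 10.665*p^5 + 3.3157*p^4 - 6.1754*p^3 - 4.2209*p^2 + 0.3961*p + 0.8265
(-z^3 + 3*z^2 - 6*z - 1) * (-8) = 8*z^3 - 24*z^2 + 48*z + 8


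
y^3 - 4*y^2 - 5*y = y*(y - 5)*(y + 1)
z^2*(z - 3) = z^3 - 3*z^2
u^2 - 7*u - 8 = (u - 8)*(u + 1)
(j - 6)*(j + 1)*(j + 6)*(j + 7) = j^4 + 8*j^3 - 29*j^2 - 288*j - 252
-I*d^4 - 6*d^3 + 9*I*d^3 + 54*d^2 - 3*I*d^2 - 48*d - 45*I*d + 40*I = (d - 8)*(d - 5*I)*(d - I)*(-I*d + I)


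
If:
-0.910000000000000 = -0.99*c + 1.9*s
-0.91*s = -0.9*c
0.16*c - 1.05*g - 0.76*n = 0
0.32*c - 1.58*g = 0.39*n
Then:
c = -1.02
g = -0.23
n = 0.11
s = -1.01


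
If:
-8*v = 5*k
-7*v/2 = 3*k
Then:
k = 0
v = 0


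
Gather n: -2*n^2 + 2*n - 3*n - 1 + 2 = -2*n^2 - n + 1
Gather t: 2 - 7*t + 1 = 3 - 7*t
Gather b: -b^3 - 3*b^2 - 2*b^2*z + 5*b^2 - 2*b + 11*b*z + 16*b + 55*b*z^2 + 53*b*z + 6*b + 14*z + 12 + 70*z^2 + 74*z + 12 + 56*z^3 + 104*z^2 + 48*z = -b^3 + b^2*(2 - 2*z) + b*(55*z^2 + 64*z + 20) + 56*z^3 + 174*z^2 + 136*z + 24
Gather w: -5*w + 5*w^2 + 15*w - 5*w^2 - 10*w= 0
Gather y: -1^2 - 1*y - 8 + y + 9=0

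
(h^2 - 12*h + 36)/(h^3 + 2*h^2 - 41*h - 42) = (h - 6)/(h^2 + 8*h + 7)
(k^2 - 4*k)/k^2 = (k - 4)/k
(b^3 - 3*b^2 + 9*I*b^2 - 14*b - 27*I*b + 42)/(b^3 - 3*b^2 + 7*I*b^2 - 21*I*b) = (b + 2*I)/b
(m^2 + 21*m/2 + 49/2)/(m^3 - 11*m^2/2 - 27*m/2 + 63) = (m + 7)/(m^2 - 9*m + 18)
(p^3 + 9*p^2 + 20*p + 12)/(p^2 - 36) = (p^2 + 3*p + 2)/(p - 6)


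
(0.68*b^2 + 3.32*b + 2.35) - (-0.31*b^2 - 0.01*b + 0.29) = 0.99*b^2 + 3.33*b + 2.06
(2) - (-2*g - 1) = 2*g + 3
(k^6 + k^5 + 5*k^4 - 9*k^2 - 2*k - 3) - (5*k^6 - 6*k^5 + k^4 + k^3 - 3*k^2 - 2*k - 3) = -4*k^6 + 7*k^5 + 4*k^4 - k^3 - 6*k^2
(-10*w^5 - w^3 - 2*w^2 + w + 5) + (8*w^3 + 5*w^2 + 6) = -10*w^5 + 7*w^3 + 3*w^2 + w + 11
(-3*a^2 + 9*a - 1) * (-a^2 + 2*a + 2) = 3*a^4 - 15*a^3 + 13*a^2 + 16*a - 2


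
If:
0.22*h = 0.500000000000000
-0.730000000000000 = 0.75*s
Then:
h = 2.27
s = -0.97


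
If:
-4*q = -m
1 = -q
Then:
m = -4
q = -1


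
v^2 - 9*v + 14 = (v - 7)*(v - 2)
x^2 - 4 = (x - 2)*(x + 2)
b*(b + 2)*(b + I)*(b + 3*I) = b^4 + 2*b^3 + 4*I*b^3 - 3*b^2 + 8*I*b^2 - 6*b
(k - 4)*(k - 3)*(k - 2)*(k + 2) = k^4 - 7*k^3 + 8*k^2 + 28*k - 48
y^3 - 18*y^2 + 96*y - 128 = (y - 8)^2*(y - 2)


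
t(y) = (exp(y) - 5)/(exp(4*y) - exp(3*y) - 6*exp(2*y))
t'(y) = (exp(y) - 5)*(-4*exp(4*y) + 3*exp(3*y) + 12*exp(2*y))/(exp(4*y) - exp(3*y) - 6*exp(2*y))^2 + exp(y)/(exp(4*y) - exp(3*y) - 6*exp(2*y)) = ((exp(y) - 5)*(-4*exp(2*y) + 3*exp(y) + 12) - (-exp(2*y) + exp(y) + 6)*exp(y))*exp(-2*y)/(-exp(2*y) + exp(y) + 6)^2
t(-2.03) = 46.17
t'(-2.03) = -94.31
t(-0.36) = 1.42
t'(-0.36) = -3.01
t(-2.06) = 49.08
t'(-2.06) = -100.21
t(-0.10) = 0.82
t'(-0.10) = -1.73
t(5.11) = 0.00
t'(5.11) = -0.00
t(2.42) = 0.00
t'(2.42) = -0.00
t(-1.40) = 12.64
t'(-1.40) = -26.18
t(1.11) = -1.23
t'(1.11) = 114.12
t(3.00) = 0.00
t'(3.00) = 0.00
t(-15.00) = 8905394485737.49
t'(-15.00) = -17810789970341.02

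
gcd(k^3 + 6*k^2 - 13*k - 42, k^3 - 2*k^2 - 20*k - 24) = k + 2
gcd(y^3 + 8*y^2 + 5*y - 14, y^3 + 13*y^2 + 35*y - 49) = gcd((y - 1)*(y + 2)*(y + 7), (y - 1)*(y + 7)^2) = y^2 + 6*y - 7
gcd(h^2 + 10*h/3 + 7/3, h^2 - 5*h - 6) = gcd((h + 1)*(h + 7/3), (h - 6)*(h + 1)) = h + 1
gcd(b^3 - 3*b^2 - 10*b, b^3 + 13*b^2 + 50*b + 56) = b + 2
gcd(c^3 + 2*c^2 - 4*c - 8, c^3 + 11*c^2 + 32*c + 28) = c^2 + 4*c + 4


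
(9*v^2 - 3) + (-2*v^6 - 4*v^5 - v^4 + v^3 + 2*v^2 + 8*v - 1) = -2*v^6 - 4*v^5 - v^4 + v^3 + 11*v^2 + 8*v - 4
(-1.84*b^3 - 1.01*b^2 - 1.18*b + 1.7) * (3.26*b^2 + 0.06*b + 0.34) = -5.9984*b^5 - 3.403*b^4 - 4.533*b^3 + 5.1278*b^2 - 0.2992*b + 0.578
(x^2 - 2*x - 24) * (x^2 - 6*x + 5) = x^4 - 8*x^3 - 7*x^2 + 134*x - 120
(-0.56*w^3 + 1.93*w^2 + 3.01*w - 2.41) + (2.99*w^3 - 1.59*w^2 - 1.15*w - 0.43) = 2.43*w^3 + 0.34*w^2 + 1.86*w - 2.84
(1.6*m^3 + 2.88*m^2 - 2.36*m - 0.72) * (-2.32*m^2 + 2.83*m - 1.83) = -3.712*m^5 - 2.1536*m^4 + 10.6976*m^3 - 10.2788*m^2 + 2.2812*m + 1.3176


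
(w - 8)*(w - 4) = w^2 - 12*w + 32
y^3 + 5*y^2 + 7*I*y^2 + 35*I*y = y*(y + 5)*(y + 7*I)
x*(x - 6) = x^2 - 6*x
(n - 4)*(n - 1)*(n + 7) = n^3 + 2*n^2 - 31*n + 28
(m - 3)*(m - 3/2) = m^2 - 9*m/2 + 9/2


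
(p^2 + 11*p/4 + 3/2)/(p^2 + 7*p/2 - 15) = (4*p^2 + 11*p + 6)/(2*(2*p^2 + 7*p - 30))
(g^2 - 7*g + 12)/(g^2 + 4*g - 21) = (g - 4)/(g + 7)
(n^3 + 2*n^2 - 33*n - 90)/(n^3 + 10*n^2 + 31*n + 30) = (n - 6)/(n + 2)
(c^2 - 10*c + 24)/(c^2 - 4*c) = (c - 6)/c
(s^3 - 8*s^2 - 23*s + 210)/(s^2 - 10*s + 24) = (s^2 - 2*s - 35)/(s - 4)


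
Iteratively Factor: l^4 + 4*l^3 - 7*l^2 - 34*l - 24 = (l + 2)*(l^3 + 2*l^2 - 11*l - 12) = (l + 2)*(l + 4)*(l^2 - 2*l - 3) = (l + 1)*(l + 2)*(l + 4)*(l - 3)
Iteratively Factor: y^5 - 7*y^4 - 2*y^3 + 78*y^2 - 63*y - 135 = (y + 1)*(y^4 - 8*y^3 + 6*y^2 + 72*y - 135) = (y - 3)*(y + 1)*(y^3 - 5*y^2 - 9*y + 45) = (y - 3)^2*(y + 1)*(y^2 - 2*y - 15) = (y - 3)^2*(y + 1)*(y + 3)*(y - 5)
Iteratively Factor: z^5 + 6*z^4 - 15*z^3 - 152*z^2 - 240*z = (z - 5)*(z^4 + 11*z^3 + 40*z^2 + 48*z) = (z - 5)*(z + 3)*(z^3 + 8*z^2 + 16*z) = (z - 5)*(z + 3)*(z + 4)*(z^2 + 4*z) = z*(z - 5)*(z + 3)*(z + 4)*(z + 4)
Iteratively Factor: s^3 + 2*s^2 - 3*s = (s + 3)*(s^2 - s) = (s - 1)*(s + 3)*(s)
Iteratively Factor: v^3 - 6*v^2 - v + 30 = (v - 5)*(v^2 - v - 6) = (v - 5)*(v - 3)*(v + 2)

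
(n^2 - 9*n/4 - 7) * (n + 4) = n^3 + 7*n^2/4 - 16*n - 28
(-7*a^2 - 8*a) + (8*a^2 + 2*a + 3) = a^2 - 6*a + 3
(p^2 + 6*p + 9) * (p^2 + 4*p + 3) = p^4 + 10*p^3 + 36*p^2 + 54*p + 27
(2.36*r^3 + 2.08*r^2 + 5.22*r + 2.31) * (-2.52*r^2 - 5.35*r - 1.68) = -5.9472*r^5 - 17.8676*r^4 - 28.2472*r^3 - 37.2426*r^2 - 21.1281*r - 3.8808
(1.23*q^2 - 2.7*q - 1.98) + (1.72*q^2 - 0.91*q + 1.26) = 2.95*q^2 - 3.61*q - 0.72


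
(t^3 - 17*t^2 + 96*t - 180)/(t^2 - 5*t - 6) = (t^2 - 11*t + 30)/(t + 1)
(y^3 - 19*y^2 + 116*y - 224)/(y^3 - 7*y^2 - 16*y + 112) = (y - 8)/(y + 4)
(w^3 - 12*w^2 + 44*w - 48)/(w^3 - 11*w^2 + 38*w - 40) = (w - 6)/(w - 5)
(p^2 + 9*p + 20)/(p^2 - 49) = (p^2 + 9*p + 20)/(p^2 - 49)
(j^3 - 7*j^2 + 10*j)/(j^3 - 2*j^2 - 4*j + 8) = j*(j - 5)/(j^2 - 4)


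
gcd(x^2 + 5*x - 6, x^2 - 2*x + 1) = x - 1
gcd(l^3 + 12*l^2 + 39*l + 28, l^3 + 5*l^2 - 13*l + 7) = l + 7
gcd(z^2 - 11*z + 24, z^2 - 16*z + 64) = z - 8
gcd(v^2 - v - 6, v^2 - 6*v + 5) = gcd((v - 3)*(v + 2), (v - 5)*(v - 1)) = 1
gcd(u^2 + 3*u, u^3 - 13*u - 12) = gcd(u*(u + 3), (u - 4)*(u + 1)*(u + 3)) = u + 3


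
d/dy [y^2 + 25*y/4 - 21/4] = 2*y + 25/4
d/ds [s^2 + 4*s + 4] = 2*s + 4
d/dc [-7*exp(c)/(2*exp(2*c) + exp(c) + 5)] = (14*exp(2*c) - 35)*exp(c)/(4*exp(4*c) + 4*exp(3*c) + 21*exp(2*c) + 10*exp(c) + 25)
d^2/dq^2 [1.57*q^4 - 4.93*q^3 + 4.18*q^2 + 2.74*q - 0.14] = 18.84*q^2 - 29.58*q + 8.36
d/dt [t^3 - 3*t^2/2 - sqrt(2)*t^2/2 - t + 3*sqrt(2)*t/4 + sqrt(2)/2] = 3*t^2 - 3*t - sqrt(2)*t - 1 + 3*sqrt(2)/4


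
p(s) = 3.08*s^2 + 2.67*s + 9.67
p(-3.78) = 43.59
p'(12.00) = 76.59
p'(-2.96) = -15.56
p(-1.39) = 11.91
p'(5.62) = 37.29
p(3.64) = 60.20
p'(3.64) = 25.09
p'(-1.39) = -5.89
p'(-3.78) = -20.61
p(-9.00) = 235.12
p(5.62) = 121.96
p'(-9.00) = -52.77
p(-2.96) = 28.75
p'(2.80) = 19.92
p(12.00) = 485.23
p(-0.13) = 9.37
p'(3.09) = 21.70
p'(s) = 6.16*s + 2.67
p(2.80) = 41.29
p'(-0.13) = 1.87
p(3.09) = 47.33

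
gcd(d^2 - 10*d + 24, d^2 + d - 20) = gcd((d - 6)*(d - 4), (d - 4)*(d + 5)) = d - 4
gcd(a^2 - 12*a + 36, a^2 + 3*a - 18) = 1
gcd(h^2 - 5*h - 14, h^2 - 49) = h - 7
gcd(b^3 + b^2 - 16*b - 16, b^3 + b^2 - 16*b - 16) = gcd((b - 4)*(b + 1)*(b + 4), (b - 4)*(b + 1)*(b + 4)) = b^3 + b^2 - 16*b - 16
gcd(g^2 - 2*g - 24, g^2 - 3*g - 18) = g - 6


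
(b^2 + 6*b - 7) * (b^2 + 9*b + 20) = b^4 + 15*b^3 + 67*b^2 + 57*b - 140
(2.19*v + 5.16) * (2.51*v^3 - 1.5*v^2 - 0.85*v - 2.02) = 5.4969*v^4 + 9.6666*v^3 - 9.6015*v^2 - 8.8098*v - 10.4232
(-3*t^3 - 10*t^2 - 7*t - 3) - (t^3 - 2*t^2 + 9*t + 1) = -4*t^3 - 8*t^2 - 16*t - 4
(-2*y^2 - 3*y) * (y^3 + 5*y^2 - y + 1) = -2*y^5 - 13*y^4 - 13*y^3 + y^2 - 3*y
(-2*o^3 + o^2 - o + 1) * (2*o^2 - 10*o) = -4*o^5 + 22*o^4 - 12*o^3 + 12*o^2 - 10*o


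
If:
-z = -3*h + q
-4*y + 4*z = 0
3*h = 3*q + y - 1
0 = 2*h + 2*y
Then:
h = 1/8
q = 1/2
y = -1/8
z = -1/8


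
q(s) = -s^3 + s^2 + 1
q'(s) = -3*s^2 + 2*s = s*(2 - 3*s)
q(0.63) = 1.15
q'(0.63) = 0.07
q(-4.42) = 106.89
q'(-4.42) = -67.45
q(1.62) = -0.63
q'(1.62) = -4.63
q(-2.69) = 27.70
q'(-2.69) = -27.09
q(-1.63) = 7.99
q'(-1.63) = -11.23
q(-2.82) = 31.38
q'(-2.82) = -29.50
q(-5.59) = 206.92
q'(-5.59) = -104.92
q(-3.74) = 67.30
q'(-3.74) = -49.44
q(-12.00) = 1873.00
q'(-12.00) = -456.00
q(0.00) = 1.00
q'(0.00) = 0.00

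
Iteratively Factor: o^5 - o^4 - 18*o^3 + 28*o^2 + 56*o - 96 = (o - 3)*(o^4 + 2*o^3 - 12*o^2 - 8*o + 32) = (o - 3)*(o + 4)*(o^3 - 2*o^2 - 4*o + 8) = (o - 3)*(o + 2)*(o + 4)*(o^2 - 4*o + 4) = (o - 3)*(o - 2)*(o + 2)*(o + 4)*(o - 2)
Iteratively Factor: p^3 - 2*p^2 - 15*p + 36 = (p - 3)*(p^2 + p - 12) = (p - 3)*(p + 4)*(p - 3)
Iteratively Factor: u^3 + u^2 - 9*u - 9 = (u + 3)*(u^2 - 2*u - 3) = (u - 3)*(u + 3)*(u + 1)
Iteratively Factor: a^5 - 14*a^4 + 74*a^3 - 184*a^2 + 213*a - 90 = (a - 3)*(a^4 - 11*a^3 + 41*a^2 - 61*a + 30) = (a - 3)^2*(a^3 - 8*a^2 + 17*a - 10) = (a - 3)^2*(a - 2)*(a^2 - 6*a + 5) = (a - 5)*(a - 3)^2*(a - 2)*(a - 1)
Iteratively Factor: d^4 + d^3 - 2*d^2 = (d)*(d^3 + d^2 - 2*d) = d^2*(d^2 + d - 2) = d^2*(d - 1)*(d + 2)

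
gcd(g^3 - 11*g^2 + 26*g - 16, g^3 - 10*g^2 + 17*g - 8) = g^2 - 9*g + 8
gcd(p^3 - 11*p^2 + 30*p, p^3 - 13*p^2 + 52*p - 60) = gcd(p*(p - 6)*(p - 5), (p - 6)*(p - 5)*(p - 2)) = p^2 - 11*p + 30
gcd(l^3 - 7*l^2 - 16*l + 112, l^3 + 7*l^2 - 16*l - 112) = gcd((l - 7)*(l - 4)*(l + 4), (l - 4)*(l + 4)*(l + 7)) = l^2 - 16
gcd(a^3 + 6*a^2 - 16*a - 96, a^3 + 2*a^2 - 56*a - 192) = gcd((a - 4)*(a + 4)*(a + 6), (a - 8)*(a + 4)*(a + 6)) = a^2 + 10*a + 24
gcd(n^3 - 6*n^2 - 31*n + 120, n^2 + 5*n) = n + 5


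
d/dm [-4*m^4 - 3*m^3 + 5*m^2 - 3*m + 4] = -16*m^3 - 9*m^2 + 10*m - 3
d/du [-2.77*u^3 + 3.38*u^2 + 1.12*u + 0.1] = -8.31*u^2 + 6.76*u + 1.12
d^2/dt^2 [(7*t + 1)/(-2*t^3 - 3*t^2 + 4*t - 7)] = 2*(-84*t^5 - 150*t^4 - 167*t^3 + 585*t^2 + 519*t - 191)/(8*t^9 + 36*t^8 + 6*t^7 - 33*t^6 + 240*t^5 - 3*t^4 - 274*t^3 + 777*t^2 - 588*t + 343)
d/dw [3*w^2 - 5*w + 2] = 6*w - 5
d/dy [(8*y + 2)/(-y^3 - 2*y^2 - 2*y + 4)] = 2*(8*y^3 + 11*y^2 + 4*y + 18)/(y^6 + 4*y^5 + 8*y^4 - 12*y^2 - 16*y + 16)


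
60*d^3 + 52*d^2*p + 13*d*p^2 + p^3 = (2*d + p)*(5*d + p)*(6*d + p)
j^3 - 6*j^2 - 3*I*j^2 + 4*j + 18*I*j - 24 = (j - 6)*(j - 4*I)*(j + I)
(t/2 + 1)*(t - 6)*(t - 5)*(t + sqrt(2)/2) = t^4/2 - 9*t^3/2 + sqrt(2)*t^3/4 - 9*sqrt(2)*t^2/4 + 4*t^2 + 2*sqrt(2)*t + 30*t + 15*sqrt(2)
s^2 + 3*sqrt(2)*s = s*(s + 3*sqrt(2))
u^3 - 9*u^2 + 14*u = u*(u - 7)*(u - 2)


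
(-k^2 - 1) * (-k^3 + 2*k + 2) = k^5 - k^3 - 2*k^2 - 2*k - 2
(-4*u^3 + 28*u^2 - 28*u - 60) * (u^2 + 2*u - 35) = -4*u^5 + 20*u^4 + 168*u^3 - 1096*u^2 + 860*u + 2100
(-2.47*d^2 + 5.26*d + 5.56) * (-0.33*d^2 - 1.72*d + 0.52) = 0.8151*d^4 + 2.5126*d^3 - 12.1664*d^2 - 6.828*d + 2.8912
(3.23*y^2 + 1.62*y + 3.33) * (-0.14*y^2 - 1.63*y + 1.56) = -0.4522*y^4 - 5.4917*y^3 + 1.932*y^2 - 2.9007*y + 5.1948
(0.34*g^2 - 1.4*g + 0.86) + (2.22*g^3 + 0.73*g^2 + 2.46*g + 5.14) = 2.22*g^3 + 1.07*g^2 + 1.06*g + 6.0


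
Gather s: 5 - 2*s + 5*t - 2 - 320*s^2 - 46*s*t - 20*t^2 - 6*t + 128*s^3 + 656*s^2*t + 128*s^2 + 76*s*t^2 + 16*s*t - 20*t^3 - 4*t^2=128*s^3 + s^2*(656*t - 192) + s*(76*t^2 - 30*t - 2) - 20*t^3 - 24*t^2 - t + 3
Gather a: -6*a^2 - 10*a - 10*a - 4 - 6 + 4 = -6*a^2 - 20*a - 6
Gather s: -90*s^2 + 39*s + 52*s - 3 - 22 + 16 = -90*s^2 + 91*s - 9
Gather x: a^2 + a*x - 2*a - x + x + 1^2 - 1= a^2 + a*x - 2*a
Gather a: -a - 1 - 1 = -a - 2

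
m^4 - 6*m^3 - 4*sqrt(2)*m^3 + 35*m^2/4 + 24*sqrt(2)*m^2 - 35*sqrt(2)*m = m*(m - 7/2)*(m - 5/2)*(m - 4*sqrt(2))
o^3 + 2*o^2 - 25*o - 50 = (o - 5)*(o + 2)*(o + 5)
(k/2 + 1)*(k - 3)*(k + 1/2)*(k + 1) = k^4/2 + k^3/4 - 7*k^2/2 - 19*k/4 - 3/2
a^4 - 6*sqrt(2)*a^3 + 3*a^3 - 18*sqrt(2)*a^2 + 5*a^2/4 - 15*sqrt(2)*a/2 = a*(a + 1/2)*(a + 5/2)*(a - 6*sqrt(2))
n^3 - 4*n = n*(n - 2)*(n + 2)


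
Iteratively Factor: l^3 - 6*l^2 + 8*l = (l - 2)*(l^2 - 4*l) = l*(l - 2)*(l - 4)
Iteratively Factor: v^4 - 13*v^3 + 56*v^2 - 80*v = (v)*(v^3 - 13*v^2 + 56*v - 80) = v*(v - 4)*(v^2 - 9*v + 20) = v*(v - 5)*(v - 4)*(v - 4)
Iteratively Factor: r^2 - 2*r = (r - 2)*(r)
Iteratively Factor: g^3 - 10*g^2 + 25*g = (g - 5)*(g^2 - 5*g) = g*(g - 5)*(g - 5)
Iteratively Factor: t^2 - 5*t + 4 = (t - 1)*(t - 4)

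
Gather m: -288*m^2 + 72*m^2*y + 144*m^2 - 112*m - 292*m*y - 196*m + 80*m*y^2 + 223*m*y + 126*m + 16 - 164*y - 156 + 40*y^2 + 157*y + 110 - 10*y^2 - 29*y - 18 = m^2*(72*y - 144) + m*(80*y^2 - 69*y - 182) + 30*y^2 - 36*y - 48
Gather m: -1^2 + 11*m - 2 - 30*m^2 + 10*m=-30*m^2 + 21*m - 3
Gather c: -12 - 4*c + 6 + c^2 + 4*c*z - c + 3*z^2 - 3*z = c^2 + c*(4*z - 5) + 3*z^2 - 3*z - 6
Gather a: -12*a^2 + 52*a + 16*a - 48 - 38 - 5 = -12*a^2 + 68*a - 91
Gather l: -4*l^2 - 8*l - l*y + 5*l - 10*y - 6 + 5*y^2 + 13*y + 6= -4*l^2 + l*(-y - 3) + 5*y^2 + 3*y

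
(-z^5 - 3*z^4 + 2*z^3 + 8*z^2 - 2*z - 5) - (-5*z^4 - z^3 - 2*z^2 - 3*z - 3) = -z^5 + 2*z^4 + 3*z^3 + 10*z^2 + z - 2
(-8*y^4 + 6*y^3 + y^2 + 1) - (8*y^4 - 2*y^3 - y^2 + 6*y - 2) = -16*y^4 + 8*y^3 + 2*y^2 - 6*y + 3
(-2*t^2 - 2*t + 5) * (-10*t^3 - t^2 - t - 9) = 20*t^5 + 22*t^4 - 46*t^3 + 15*t^2 + 13*t - 45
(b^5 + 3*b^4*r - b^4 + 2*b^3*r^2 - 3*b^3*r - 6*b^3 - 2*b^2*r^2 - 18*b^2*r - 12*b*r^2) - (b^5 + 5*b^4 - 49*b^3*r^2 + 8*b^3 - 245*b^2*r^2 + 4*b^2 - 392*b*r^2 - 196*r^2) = 3*b^4*r - 6*b^4 + 51*b^3*r^2 - 3*b^3*r - 14*b^3 + 243*b^2*r^2 - 18*b^2*r - 4*b^2 + 380*b*r^2 + 196*r^2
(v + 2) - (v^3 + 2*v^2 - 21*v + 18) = -v^3 - 2*v^2 + 22*v - 16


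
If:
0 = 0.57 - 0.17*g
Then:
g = 3.35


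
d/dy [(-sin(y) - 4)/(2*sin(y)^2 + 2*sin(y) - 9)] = (16*sin(y) - cos(2*y) + 18)*cos(y)/(2*sin(y) - cos(2*y) - 8)^2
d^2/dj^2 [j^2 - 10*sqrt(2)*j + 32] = 2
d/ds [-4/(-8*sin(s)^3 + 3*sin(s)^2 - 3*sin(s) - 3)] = 12*(-8*sin(s)^2 + 2*sin(s) - 1)*cos(s)/(8*sin(s)^3 - 3*sin(s)^2 + 3*sin(s) + 3)^2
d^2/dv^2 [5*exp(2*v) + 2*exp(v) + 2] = (20*exp(v) + 2)*exp(v)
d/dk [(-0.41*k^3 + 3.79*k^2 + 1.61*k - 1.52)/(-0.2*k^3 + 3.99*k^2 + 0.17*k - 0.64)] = (-2.77555756156289e-17*k^5 - 0.8779*k^4 + 0.504600000000003*k^3 - 5.9044*k^2 + 7.2784*k - 0.772)/(0.04*k^6 - 1.596*k^5 + 15.8521*k^4 + 1.6126*k^3 - 5.0783*k^2 - 0.2176*k + 0.4096)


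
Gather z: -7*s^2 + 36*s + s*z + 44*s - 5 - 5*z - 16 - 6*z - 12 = -7*s^2 + 80*s + z*(s - 11) - 33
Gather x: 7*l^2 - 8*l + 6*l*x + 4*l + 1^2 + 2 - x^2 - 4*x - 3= 7*l^2 - 4*l - x^2 + x*(6*l - 4)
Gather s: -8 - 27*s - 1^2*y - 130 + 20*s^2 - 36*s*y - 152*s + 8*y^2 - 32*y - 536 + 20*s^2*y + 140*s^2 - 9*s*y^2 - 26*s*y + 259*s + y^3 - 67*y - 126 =s^2*(20*y + 160) + s*(-9*y^2 - 62*y + 80) + y^3 + 8*y^2 - 100*y - 800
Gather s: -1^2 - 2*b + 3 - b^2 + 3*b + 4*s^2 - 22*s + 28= -b^2 + b + 4*s^2 - 22*s + 30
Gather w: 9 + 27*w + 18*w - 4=45*w + 5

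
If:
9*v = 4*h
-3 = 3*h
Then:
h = -1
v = -4/9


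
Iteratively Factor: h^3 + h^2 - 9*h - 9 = (h + 1)*(h^2 - 9) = (h + 1)*(h + 3)*(h - 3)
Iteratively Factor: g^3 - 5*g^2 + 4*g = (g - 4)*(g^2 - g) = g*(g - 4)*(g - 1)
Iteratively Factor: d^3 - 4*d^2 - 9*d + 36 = (d - 4)*(d^2 - 9) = (d - 4)*(d - 3)*(d + 3)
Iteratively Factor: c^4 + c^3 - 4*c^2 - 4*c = (c + 1)*(c^3 - 4*c) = (c - 2)*(c + 1)*(c^2 + 2*c) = (c - 2)*(c + 1)*(c + 2)*(c)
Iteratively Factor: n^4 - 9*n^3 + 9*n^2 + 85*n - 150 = (n - 2)*(n^3 - 7*n^2 - 5*n + 75) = (n - 2)*(n + 3)*(n^2 - 10*n + 25) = (n - 5)*(n - 2)*(n + 3)*(n - 5)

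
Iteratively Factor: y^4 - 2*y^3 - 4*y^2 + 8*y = (y + 2)*(y^3 - 4*y^2 + 4*y) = y*(y + 2)*(y^2 - 4*y + 4) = y*(y - 2)*(y + 2)*(y - 2)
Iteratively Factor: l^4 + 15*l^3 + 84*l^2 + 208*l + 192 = (l + 4)*(l^3 + 11*l^2 + 40*l + 48) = (l + 3)*(l + 4)*(l^2 + 8*l + 16) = (l + 3)*(l + 4)^2*(l + 4)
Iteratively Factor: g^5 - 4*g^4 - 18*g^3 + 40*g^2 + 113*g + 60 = (g + 1)*(g^4 - 5*g^3 - 13*g^2 + 53*g + 60) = (g + 1)*(g + 3)*(g^3 - 8*g^2 + 11*g + 20) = (g + 1)^2*(g + 3)*(g^2 - 9*g + 20) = (g - 4)*(g + 1)^2*(g + 3)*(g - 5)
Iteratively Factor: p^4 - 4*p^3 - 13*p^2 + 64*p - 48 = (p + 4)*(p^3 - 8*p^2 + 19*p - 12) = (p - 1)*(p + 4)*(p^2 - 7*p + 12) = (p - 4)*(p - 1)*(p + 4)*(p - 3)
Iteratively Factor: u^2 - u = (u)*(u - 1)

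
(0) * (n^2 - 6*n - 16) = 0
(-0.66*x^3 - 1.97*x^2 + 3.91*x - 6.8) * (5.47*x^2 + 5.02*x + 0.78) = -3.6102*x^5 - 14.0891*x^4 + 10.9835*x^3 - 19.1044*x^2 - 31.0862*x - 5.304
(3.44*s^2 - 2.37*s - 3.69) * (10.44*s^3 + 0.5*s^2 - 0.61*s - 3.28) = 35.9136*s^5 - 23.0228*s^4 - 41.807*s^3 - 11.6825*s^2 + 10.0245*s + 12.1032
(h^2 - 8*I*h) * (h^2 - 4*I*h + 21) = h^4 - 12*I*h^3 - 11*h^2 - 168*I*h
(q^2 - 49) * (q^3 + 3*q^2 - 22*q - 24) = q^5 + 3*q^4 - 71*q^3 - 171*q^2 + 1078*q + 1176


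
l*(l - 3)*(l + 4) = l^3 + l^2 - 12*l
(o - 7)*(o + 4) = o^2 - 3*o - 28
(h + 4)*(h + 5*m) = h^2 + 5*h*m + 4*h + 20*m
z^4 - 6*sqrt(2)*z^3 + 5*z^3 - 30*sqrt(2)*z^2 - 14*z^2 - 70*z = z*(z + 5)*(z - 7*sqrt(2))*(z + sqrt(2))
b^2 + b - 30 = (b - 5)*(b + 6)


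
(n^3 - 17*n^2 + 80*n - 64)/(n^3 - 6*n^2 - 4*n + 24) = (n^3 - 17*n^2 + 80*n - 64)/(n^3 - 6*n^2 - 4*n + 24)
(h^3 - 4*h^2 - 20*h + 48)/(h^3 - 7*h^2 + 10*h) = (h^2 - 2*h - 24)/(h*(h - 5))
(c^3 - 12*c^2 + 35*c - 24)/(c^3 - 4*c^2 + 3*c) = (c - 8)/c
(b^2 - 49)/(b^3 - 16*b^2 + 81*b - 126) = (b + 7)/(b^2 - 9*b + 18)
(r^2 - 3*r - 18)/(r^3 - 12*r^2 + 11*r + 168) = (r - 6)/(r^2 - 15*r + 56)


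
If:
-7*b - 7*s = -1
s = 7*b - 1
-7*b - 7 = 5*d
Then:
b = 1/7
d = -8/5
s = 0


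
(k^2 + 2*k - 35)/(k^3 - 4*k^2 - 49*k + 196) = (k - 5)/(k^2 - 11*k + 28)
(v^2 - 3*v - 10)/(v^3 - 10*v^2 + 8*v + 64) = (v - 5)/(v^2 - 12*v + 32)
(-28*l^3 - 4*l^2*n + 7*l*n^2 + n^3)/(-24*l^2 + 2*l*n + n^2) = (-28*l^3 - 4*l^2*n + 7*l*n^2 + n^3)/(-24*l^2 + 2*l*n + n^2)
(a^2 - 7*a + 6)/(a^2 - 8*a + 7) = (a - 6)/(a - 7)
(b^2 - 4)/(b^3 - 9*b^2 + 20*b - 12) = (b + 2)/(b^2 - 7*b + 6)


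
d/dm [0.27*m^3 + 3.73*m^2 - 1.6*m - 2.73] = 0.81*m^2 + 7.46*m - 1.6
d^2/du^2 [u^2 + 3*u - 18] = 2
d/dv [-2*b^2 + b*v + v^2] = b + 2*v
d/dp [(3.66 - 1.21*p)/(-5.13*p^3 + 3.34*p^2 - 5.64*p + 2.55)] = (-12.4146*p^3 + 60.3688*p^2 - 24.4488*p + 17.5569)/(26.3169*p^6 - 34.2684*p^5 + 69.022*p^4 - 63.8382*p^3 + 48.8436*p^2 - 28.764*p + 6.5025)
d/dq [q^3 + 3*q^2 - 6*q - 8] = 3*q^2 + 6*q - 6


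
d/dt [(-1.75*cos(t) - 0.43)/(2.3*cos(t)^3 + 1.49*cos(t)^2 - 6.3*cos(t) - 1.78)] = -(8.05*cos(t)^3 + 5.5745*cos(t)^2 + 1.2814*cos(t) + 0.406)*sin(t)/(2.3*cos(t)^3 + 1.49*cos(t)^2 - 6.3*cos(t) - 1.78)^2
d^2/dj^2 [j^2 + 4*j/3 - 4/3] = 2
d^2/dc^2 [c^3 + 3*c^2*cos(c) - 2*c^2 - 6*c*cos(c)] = -3*c^2*cos(c) - 12*c*sin(c) + 6*c*cos(c) + 6*c + 12*sin(c) + 6*cos(c) - 4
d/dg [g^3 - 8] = 3*g^2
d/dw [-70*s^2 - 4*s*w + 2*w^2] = -4*s + 4*w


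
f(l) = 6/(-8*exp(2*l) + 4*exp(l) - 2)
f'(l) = 6*(16*exp(2*l) - 4*exp(l))/(-8*exp(2*l) + 4*exp(l) - 2)^2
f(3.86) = -0.00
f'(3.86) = 0.00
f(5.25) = -0.00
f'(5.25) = 0.00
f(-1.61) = -3.95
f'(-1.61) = -0.42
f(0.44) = -0.40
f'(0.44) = 0.85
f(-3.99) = -3.11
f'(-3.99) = -0.11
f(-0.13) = -1.29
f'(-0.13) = 2.44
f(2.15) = -0.01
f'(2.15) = 0.02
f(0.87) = -0.16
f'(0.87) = 0.34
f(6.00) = 0.00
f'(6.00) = 0.00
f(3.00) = 0.00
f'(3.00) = 0.00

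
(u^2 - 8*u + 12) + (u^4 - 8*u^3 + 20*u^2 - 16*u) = u^4 - 8*u^3 + 21*u^2 - 24*u + 12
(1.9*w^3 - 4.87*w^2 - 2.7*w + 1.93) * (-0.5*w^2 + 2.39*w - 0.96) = -0.95*w^5 + 6.976*w^4 - 12.1133*w^3 - 2.7428*w^2 + 7.2047*w - 1.8528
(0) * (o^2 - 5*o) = 0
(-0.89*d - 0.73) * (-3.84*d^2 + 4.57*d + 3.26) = 3.4176*d^3 - 1.2641*d^2 - 6.2375*d - 2.3798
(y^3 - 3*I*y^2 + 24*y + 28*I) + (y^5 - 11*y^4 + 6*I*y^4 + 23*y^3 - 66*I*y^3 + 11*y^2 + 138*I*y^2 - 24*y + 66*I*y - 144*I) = y^5 - 11*y^4 + 6*I*y^4 + 24*y^3 - 66*I*y^3 + 11*y^2 + 135*I*y^2 + 66*I*y - 116*I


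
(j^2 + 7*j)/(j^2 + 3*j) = (j + 7)/(j + 3)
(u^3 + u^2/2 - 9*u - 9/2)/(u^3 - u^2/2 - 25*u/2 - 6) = (u - 3)/(u - 4)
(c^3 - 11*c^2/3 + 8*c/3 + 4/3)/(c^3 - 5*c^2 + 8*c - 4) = (c + 1/3)/(c - 1)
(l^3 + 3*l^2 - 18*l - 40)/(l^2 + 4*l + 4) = (l^2 + l - 20)/(l + 2)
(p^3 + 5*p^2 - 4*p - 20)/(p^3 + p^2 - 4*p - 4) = (p + 5)/(p + 1)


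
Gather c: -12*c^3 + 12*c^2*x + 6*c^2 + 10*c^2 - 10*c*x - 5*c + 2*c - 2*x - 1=-12*c^3 + c^2*(12*x + 16) + c*(-10*x - 3) - 2*x - 1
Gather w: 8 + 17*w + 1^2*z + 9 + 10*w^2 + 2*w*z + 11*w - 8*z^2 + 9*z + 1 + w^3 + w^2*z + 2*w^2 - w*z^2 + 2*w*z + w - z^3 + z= w^3 + w^2*(z + 12) + w*(-z^2 + 4*z + 29) - z^3 - 8*z^2 + 11*z + 18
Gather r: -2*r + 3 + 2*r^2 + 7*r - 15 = 2*r^2 + 5*r - 12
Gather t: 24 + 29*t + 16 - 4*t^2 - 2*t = -4*t^2 + 27*t + 40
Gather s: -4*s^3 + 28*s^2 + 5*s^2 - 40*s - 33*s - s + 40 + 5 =-4*s^3 + 33*s^2 - 74*s + 45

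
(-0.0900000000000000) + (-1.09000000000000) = -1.18000000000000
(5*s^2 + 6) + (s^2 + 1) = 6*s^2 + 7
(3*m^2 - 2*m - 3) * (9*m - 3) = 27*m^3 - 27*m^2 - 21*m + 9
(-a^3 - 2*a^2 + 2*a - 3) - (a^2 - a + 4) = -a^3 - 3*a^2 + 3*a - 7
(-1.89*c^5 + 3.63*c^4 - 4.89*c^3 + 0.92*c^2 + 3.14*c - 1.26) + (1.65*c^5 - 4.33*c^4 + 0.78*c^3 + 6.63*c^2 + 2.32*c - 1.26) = -0.24*c^5 - 0.7*c^4 - 4.11*c^3 + 7.55*c^2 + 5.46*c - 2.52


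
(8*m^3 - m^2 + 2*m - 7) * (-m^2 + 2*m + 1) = -8*m^5 + 17*m^4 + 4*m^3 + 10*m^2 - 12*m - 7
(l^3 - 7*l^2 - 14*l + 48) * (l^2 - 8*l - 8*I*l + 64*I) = l^5 - 15*l^4 - 8*I*l^4 + 42*l^3 + 120*I*l^3 + 160*l^2 - 336*I*l^2 - 384*l - 1280*I*l + 3072*I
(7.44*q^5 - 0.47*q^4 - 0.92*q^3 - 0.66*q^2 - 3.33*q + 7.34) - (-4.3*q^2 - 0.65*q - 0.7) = 7.44*q^5 - 0.47*q^4 - 0.92*q^3 + 3.64*q^2 - 2.68*q + 8.04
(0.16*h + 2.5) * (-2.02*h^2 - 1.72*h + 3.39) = -0.3232*h^3 - 5.3252*h^2 - 3.7576*h + 8.475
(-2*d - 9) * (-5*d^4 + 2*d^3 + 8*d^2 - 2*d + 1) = 10*d^5 + 41*d^4 - 34*d^3 - 68*d^2 + 16*d - 9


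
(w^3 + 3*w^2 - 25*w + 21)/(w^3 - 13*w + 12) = (w + 7)/(w + 4)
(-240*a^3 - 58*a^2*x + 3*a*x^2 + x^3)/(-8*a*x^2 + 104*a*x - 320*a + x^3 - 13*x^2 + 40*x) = (30*a^2 + 11*a*x + x^2)/(x^2 - 13*x + 40)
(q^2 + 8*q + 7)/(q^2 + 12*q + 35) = (q + 1)/(q + 5)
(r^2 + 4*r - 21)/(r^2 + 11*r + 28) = (r - 3)/(r + 4)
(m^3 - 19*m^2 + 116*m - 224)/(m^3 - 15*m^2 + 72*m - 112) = (m - 8)/(m - 4)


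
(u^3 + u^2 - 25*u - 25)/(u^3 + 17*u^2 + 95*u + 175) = (u^2 - 4*u - 5)/(u^2 + 12*u + 35)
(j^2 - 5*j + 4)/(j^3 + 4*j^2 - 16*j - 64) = (j - 1)/(j^2 + 8*j + 16)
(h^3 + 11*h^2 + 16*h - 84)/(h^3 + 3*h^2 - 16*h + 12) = (h + 7)/(h - 1)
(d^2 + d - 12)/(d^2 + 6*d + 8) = (d - 3)/(d + 2)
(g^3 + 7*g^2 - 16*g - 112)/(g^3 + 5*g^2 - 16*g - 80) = (g + 7)/(g + 5)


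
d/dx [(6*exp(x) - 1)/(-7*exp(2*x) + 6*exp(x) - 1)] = (42*exp(x) - 14)*exp(2*x)/(49*exp(4*x) - 84*exp(3*x) + 50*exp(2*x) - 12*exp(x) + 1)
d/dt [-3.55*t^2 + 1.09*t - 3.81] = 1.09 - 7.1*t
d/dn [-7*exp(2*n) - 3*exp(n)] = (-14*exp(n) - 3)*exp(n)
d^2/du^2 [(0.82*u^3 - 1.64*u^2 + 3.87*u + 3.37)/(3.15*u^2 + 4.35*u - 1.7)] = (-1.4210854715202e-14*u^5 - 1.4210854715202e-14*u^4 + 161.55945*u^3 + 111.55635*u^2 + 415.62645*u + 211.38845)/(31.255875*u^6 + 129.488625*u^5 + 128.212875*u^4 - 57.452625*u^3 - 69.19425*u^2 + 37.7145*u - 4.913)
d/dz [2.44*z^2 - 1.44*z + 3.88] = 4.88*z - 1.44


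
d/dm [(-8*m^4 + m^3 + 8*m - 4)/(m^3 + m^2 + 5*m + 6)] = (-8*m^6 - 16*m^5 - 119*m^4 - 198*m^3 + 22*m^2 + 8*m + 68)/(m^6 + 2*m^5 + 11*m^4 + 22*m^3 + 37*m^2 + 60*m + 36)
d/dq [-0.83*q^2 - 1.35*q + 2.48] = -1.66*q - 1.35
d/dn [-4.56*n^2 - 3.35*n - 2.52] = -9.12*n - 3.35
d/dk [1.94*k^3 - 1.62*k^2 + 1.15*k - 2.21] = 5.82*k^2 - 3.24*k + 1.15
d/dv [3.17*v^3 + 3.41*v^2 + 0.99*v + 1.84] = 9.51*v^2 + 6.82*v + 0.99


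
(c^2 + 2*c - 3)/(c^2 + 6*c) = (c^2 + 2*c - 3)/(c*(c + 6))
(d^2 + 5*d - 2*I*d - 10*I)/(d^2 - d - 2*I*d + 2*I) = (d + 5)/(d - 1)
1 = 1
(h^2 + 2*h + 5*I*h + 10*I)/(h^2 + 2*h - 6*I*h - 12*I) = (h + 5*I)/(h - 6*I)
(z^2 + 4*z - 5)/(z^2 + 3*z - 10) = (z - 1)/(z - 2)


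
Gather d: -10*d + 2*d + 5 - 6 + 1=-8*d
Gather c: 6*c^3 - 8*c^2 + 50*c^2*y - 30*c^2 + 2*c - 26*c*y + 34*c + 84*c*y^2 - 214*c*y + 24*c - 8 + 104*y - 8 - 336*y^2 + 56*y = 6*c^3 + c^2*(50*y - 38) + c*(84*y^2 - 240*y + 60) - 336*y^2 + 160*y - 16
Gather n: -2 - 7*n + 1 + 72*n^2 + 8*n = 72*n^2 + n - 1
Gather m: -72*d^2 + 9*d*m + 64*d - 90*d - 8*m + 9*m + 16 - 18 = -72*d^2 - 26*d + m*(9*d + 1) - 2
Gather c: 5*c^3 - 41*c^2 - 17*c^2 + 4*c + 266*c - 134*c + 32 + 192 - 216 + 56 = 5*c^3 - 58*c^2 + 136*c + 64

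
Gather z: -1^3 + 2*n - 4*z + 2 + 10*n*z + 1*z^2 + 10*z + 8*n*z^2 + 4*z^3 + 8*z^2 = 2*n + 4*z^3 + z^2*(8*n + 9) + z*(10*n + 6) + 1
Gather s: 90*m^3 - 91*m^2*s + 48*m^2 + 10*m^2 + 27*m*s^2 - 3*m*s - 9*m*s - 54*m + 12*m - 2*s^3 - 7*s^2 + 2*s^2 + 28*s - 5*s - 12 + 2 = 90*m^3 + 58*m^2 - 42*m - 2*s^3 + s^2*(27*m - 5) + s*(-91*m^2 - 12*m + 23) - 10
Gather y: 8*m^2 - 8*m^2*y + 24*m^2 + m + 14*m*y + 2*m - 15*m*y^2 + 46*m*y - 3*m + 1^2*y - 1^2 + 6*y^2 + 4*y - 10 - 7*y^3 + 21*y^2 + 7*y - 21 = 32*m^2 - 7*y^3 + y^2*(27 - 15*m) + y*(-8*m^2 + 60*m + 12) - 32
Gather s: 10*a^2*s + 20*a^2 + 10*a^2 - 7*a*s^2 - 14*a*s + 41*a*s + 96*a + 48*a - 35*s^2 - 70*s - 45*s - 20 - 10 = 30*a^2 + 144*a + s^2*(-7*a - 35) + s*(10*a^2 + 27*a - 115) - 30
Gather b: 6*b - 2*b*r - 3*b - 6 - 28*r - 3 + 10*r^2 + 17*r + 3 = b*(3 - 2*r) + 10*r^2 - 11*r - 6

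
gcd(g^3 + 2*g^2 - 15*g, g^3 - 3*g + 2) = 1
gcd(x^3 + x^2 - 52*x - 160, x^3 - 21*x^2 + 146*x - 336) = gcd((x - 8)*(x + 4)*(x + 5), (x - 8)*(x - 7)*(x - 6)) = x - 8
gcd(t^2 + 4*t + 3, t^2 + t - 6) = t + 3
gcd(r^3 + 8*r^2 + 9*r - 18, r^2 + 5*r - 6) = r^2 + 5*r - 6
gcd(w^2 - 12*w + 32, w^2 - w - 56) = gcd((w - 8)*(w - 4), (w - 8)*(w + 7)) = w - 8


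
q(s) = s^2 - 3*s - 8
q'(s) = 2*s - 3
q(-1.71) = 0.05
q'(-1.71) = -6.42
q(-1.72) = 0.12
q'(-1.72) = -6.44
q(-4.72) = 28.44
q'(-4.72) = -12.44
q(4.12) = -3.39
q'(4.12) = 5.24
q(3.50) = -6.25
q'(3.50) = 4.00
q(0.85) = -9.83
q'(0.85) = -1.30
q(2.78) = -8.61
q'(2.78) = 2.56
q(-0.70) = -5.41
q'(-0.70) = -4.40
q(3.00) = -8.00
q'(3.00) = 3.00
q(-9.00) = 100.00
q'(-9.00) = -21.00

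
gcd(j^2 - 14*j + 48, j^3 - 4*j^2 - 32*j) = j - 8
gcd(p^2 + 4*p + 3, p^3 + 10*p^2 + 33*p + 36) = p + 3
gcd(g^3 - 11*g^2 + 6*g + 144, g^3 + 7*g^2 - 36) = g + 3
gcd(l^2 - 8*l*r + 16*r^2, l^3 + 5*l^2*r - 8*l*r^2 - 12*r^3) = 1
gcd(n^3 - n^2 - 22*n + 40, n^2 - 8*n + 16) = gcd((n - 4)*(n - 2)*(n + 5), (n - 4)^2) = n - 4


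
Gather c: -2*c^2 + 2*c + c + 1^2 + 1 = -2*c^2 + 3*c + 2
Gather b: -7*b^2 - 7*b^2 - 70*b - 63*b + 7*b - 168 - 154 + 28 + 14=-14*b^2 - 126*b - 280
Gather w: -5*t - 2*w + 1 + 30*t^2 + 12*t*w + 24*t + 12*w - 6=30*t^2 + 19*t + w*(12*t + 10) - 5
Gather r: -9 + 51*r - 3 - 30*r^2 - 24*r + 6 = -30*r^2 + 27*r - 6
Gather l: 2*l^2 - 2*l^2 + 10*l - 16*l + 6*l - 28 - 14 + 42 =0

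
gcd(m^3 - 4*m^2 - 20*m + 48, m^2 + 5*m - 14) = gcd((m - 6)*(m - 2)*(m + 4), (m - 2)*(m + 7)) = m - 2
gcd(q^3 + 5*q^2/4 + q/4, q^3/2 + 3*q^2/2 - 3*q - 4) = q + 1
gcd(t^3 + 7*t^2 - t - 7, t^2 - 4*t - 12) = 1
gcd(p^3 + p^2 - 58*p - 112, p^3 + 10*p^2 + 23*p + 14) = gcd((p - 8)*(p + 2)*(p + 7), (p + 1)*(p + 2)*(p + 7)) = p^2 + 9*p + 14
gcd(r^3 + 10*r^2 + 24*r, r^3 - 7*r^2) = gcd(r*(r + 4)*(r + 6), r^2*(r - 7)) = r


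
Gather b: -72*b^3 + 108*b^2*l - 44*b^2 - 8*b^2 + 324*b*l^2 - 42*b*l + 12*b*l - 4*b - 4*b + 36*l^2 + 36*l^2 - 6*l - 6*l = -72*b^3 + b^2*(108*l - 52) + b*(324*l^2 - 30*l - 8) + 72*l^2 - 12*l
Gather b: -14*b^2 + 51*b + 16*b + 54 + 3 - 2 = -14*b^2 + 67*b + 55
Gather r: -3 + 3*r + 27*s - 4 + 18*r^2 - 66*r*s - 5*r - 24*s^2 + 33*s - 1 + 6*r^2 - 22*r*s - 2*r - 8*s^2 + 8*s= 24*r^2 + r*(-88*s - 4) - 32*s^2 + 68*s - 8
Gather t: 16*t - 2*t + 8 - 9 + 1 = 14*t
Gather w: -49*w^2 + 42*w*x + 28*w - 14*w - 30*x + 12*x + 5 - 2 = -49*w^2 + w*(42*x + 14) - 18*x + 3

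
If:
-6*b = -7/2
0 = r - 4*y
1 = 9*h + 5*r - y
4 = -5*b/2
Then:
No Solution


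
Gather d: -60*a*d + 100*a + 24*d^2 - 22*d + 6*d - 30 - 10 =100*a + 24*d^2 + d*(-60*a - 16) - 40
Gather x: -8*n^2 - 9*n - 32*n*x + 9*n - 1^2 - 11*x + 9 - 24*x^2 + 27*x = -8*n^2 - 24*x^2 + x*(16 - 32*n) + 8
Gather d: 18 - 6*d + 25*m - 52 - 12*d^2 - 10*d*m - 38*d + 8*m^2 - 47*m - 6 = -12*d^2 + d*(-10*m - 44) + 8*m^2 - 22*m - 40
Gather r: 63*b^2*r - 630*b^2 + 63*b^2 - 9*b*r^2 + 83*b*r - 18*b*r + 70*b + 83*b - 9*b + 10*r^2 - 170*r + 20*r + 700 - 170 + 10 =-567*b^2 + 144*b + r^2*(10 - 9*b) + r*(63*b^2 + 65*b - 150) + 540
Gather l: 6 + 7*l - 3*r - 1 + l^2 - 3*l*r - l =l^2 + l*(6 - 3*r) - 3*r + 5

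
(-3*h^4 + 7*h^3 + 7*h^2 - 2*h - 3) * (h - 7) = -3*h^5 + 28*h^4 - 42*h^3 - 51*h^2 + 11*h + 21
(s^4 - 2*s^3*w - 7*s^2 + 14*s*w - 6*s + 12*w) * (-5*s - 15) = -5*s^5 + 10*s^4*w - 15*s^4 + 30*s^3*w + 35*s^3 - 70*s^2*w + 135*s^2 - 270*s*w + 90*s - 180*w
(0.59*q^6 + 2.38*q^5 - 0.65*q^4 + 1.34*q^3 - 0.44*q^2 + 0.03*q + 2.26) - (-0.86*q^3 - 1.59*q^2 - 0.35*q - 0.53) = 0.59*q^6 + 2.38*q^5 - 0.65*q^4 + 2.2*q^3 + 1.15*q^2 + 0.38*q + 2.79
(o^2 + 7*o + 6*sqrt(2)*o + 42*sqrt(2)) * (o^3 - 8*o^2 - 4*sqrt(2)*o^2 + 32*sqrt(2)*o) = o^5 - o^4 + 2*sqrt(2)*o^4 - 104*o^3 - 2*sqrt(2)*o^3 - 112*sqrt(2)*o^2 + 48*o^2 + 2688*o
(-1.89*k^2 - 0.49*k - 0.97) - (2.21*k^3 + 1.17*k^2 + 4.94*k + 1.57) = -2.21*k^3 - 3.06*k^2 - 5.43*k - 2.54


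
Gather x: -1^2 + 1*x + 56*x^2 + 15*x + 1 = 56*x^2 + 16*x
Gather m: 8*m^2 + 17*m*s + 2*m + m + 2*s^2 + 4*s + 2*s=8*m^2 + m*(17*s + 3) + 2*s^2 + 6*s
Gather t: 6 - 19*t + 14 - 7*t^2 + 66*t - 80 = -7*t^2 + 47*t - 60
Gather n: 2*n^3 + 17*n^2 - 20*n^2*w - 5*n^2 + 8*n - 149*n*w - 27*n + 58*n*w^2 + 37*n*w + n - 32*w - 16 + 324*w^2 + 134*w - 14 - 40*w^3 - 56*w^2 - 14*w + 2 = 2*n^3 + n^2*(12 - 20*w) + n*(58*w^2 - 112*w - 18) - 40*w^3 + 268*w^2 + 88*w - 28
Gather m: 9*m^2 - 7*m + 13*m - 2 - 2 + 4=9*m^2 + 6*m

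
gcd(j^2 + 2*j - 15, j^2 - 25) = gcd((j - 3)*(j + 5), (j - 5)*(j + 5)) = j + 5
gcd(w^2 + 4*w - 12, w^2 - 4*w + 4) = w - 2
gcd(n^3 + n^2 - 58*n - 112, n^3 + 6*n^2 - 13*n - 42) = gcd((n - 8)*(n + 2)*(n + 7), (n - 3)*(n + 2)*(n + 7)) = n^2 + 9*n + 14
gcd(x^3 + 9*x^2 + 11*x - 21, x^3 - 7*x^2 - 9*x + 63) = x + 3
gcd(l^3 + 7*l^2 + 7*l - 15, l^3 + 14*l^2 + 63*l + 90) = l^2 + 8*l + 15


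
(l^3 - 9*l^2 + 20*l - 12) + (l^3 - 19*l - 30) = 2*l^3 - 9*l^2 + l - 42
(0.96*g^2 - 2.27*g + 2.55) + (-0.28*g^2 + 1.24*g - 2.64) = 0.68*g^2 - 1.03*g - 0.0900000000000003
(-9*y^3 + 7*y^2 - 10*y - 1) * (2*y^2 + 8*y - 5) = -18*y^5 - 58*y^4 + 81*y^3 - 117*y^2 + 42*y + 5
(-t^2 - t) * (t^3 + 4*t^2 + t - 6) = -t^5 - 5*t^4 - 5*t^3 + 5*t^2 + 6*t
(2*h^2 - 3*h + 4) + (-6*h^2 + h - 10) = -4*h^2 - 2*h - 6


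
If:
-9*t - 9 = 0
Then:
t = -1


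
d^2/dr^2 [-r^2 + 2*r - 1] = -2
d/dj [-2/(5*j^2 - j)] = 2*(10*j - 1)/(j^2*(5*j - 1)^2)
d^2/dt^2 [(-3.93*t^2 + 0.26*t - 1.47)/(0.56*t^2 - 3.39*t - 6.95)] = (-14.758352*t^3 - 94.539312*t^2 + 22.815408*t - 437.138364)/(0.175616*t^6 - 3.189312*t^5 + 12.768168*t^4 + 40.205061*t^3 - 158.462085*t^2 - 491.236425*t - 335.702375)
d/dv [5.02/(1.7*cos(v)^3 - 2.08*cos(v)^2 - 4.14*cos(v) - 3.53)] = (25.602*cos(v)^2 - 20.8832*cos(v) - 20.7828)*sin(v)/(-1.7*cos(v)^3 + 2.08*cos(v)^2 + 4.14*cos(v) + 3.53)^2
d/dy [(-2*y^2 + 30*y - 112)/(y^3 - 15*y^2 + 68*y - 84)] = 2*(y^2 - 16*y + 52)/(y^4 - 16*y^3 + 88*y^2 - 192*y + 144)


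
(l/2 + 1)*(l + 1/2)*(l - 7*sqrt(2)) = l^3/2 - 7*sqrt(2)*l^2/2 + 5*l^2/4 - 35*sqrt(2)*l/4 + l/2 - 7*sqrt(2)/2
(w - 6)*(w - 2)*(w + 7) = w^3 - w^2 - 44*w + 84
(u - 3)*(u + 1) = u^2 - 2*u - 3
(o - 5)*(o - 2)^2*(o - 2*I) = o^4 - 9*o^3 - 2*I*o^3 + 24*o^2 + 18*I*o^2 - 20*o - 48*I*o + 40*I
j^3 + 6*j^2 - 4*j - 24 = (j - 2)*(j + 2)*(j + 6)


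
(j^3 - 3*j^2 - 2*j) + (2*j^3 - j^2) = 3*j^3 - 4*j^2 - 2*j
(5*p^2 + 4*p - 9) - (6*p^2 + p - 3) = -p^2 + 3*p - 6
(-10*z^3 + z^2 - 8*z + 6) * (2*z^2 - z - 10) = -20*z^5 + 12*z^4 + 83*z^3 + 10*z^2 + 74*z - 60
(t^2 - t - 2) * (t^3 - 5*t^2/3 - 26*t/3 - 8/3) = t^5 - 8*t^4/3 - 9*t^3 + 28*t^2/3 + 20*t + 16/3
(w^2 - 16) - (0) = w^2 - 16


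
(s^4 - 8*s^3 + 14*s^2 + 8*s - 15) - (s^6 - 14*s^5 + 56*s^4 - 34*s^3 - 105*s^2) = -s^6 + 14*s^5 - 55*s^4 + 26*s^3 + 119*s^2 + 8*s - 15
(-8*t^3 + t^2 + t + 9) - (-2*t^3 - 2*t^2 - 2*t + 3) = -6*t^3 + 3*t^2 + 3*t + 6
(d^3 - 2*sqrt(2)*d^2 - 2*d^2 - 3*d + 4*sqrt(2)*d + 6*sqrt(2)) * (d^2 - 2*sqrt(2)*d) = d^5 - 4*sqrt(2)*d^4 - 2*d^4 + 5*d^3 + 8*sqrt(2)*d^3 - 16*d^2 + 12*sqrt(2)*d^2 - 24*d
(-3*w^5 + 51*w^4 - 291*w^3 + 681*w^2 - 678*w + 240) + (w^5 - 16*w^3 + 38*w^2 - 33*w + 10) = -2*w^5 + 51*w^4 - 307*w^3 + 719*w^2 - 711*w + 250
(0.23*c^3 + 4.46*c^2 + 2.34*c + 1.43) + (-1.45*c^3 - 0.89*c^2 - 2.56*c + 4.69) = -1.22*c^3 + 3.57*c^2 - 0.22*c + 6.12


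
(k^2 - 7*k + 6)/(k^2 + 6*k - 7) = (k - 6)/(k + 7)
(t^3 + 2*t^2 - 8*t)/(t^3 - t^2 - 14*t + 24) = t/(t - 3)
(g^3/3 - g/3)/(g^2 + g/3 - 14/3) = (g^3 - g)/(3*g^2 + g - 14)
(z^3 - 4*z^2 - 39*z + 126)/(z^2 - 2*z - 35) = (z^2 + 3*z - 18)/(z + 5)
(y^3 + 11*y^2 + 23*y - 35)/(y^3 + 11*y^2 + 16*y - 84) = (y^2 + 4*y - 5)/(y^2 + 4*y - 12)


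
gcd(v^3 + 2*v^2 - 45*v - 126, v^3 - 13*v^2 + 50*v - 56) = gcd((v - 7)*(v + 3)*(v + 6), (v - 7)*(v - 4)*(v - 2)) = v - 7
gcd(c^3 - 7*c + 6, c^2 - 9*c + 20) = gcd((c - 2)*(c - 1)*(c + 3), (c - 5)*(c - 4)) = 1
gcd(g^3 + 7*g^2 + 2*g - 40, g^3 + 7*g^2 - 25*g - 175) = g + 5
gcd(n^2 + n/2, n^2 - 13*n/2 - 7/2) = n + 1/2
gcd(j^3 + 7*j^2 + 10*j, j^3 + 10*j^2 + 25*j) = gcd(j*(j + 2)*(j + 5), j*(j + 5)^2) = j^2 + 5*j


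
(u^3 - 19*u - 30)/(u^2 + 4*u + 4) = (u^2 - 2*u - 15)/(u + 2)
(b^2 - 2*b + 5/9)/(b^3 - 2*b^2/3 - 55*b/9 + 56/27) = 3*(3*b - 5)/(9*b^2 - 3*b - 56)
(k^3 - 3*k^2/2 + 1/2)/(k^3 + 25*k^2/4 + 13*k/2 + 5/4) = 2*(2*k^3 - 3*k^2 + 1)/(4*k^3 + 25*k^2 + 26*k + 5)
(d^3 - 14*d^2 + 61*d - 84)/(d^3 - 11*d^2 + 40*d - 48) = (d - 7)/(d - 4)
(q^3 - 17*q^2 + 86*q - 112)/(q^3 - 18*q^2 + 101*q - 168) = (q - 2)/(q - 3)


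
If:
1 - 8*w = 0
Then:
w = 1/8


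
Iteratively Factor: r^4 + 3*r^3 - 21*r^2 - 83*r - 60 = (r + 1)*(r^3 + 2*r^2 - 23*r - 60) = (r + 1)*(r + 4)*(r^2 - 2*r - 15) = (r + 1)*(r + 3)*(r + 4)*(r - 5)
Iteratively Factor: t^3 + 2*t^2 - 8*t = (t - 2)*(t^2 + 4*t) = t*(t - 2)*(t + 4)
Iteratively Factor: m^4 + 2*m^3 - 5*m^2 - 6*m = (m)*(m^3 + 2*m^2 - 5*m - 6) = m*(m + 3)*(m^2 - m - 2) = m*(m + 1)*(m + 3)*(m - 2)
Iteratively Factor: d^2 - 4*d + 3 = (d - 1)*(d - 3)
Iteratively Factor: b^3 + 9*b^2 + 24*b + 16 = (b + 4)*(b^2 + 5*b + 4) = (b + 4)^2*(b + 1)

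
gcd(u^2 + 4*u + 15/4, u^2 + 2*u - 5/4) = u + 5/2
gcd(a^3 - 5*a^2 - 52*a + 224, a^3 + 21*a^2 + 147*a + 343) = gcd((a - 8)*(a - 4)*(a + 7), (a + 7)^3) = a + 7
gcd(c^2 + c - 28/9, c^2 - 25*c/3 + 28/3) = c - 4/3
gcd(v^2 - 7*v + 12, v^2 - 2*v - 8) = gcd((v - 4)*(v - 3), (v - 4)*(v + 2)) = v - 4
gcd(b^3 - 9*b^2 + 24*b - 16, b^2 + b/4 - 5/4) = b - 1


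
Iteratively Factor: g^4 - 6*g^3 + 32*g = (g + 2)*(g^3 - 8*g^2 + 16*g) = g*(g + 2)*(g^2 - 8*g + 16) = g*(g - 4)*(g + 2)*(g - 4)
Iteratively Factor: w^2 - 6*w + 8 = (w - 2)*(w - 4)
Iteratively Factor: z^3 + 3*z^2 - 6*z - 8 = (z + 1)*(z^2 + 2*z - 8) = (z - 2)*(z + 1)*(z + 4)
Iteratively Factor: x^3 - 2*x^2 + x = (x - 1)*(x^2 - x) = (x - 1)^2*(x)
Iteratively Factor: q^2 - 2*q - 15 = (q - 5)*(q + 3)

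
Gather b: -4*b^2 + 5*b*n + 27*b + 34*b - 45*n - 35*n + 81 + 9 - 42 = -4*b^2 + b*(5*n + 61) - 80*n + 48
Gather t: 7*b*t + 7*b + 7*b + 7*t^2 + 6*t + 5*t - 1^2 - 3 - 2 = 14*b + 7*t^2 + t*(7*b + 11) - 6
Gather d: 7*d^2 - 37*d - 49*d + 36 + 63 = 7*d^2 - 86*d + 99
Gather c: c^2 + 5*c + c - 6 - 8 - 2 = c^2 + 6*c - 16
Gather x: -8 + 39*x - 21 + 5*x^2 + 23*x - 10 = 5*x^2 + 62*x - 39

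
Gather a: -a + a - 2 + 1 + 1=0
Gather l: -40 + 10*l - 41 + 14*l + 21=24*l - 60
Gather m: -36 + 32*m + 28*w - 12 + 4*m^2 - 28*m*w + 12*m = 4*m^2 + m*(44 - 28*w) + 28*w - 48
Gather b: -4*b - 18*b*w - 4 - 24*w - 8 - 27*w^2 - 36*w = b*(-18*w - 4) - 27*w^2 - 60*w - 12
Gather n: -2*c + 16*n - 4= -2*c + 16*n - 4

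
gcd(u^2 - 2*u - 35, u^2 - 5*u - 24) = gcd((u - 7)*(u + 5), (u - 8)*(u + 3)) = 1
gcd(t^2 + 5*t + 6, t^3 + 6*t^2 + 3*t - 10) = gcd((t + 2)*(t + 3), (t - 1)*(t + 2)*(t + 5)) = t + 2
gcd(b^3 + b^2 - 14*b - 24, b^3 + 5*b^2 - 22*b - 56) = b^2 - 2*b - 8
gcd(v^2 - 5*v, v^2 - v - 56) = 1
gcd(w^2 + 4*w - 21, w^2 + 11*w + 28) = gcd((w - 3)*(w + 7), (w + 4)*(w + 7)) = w + 7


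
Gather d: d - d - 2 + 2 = 0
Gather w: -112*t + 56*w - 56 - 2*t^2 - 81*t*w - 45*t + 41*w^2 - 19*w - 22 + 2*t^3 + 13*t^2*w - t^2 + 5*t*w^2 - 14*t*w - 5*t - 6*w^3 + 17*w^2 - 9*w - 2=2*t^3 - 3*t^2 - 162*t - 6*w^3 + w^2*(5*t + 58) + w*(13*t^2 - 95*t + 28) - 80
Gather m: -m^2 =-m^2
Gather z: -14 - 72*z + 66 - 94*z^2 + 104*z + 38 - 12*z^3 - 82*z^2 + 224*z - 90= -12*z^3 - 176*z^2 + 256*z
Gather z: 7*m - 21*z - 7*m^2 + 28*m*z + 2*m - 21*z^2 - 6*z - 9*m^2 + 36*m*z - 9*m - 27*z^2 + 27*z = -16*m^2 + 64*m*z - 48*z^2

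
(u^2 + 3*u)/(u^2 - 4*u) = (u + 3)/(u - 4)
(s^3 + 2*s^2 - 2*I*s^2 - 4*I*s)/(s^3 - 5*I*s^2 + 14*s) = (s^2 + 2*s*(1 - I) - 4*I)/(s^2 - 5*I*s + 14)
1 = 1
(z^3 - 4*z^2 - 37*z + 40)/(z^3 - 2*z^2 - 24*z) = (-z^3 + 4*z^2 + 37*z - 40)/(z*(-z^2 + 2*z + 24))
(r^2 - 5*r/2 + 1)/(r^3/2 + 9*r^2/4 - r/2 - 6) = 2*(2*r^2 - 5*r + 2)/(2*r^3 + 9*r^2 - 2*r - 24)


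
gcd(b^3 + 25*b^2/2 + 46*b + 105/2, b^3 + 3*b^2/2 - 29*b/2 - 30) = b^2 + 11*b/2 + 15/2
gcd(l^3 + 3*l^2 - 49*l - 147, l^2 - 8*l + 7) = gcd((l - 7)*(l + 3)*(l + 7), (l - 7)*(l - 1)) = l - 7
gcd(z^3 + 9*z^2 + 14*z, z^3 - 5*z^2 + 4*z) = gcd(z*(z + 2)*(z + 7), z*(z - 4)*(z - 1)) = z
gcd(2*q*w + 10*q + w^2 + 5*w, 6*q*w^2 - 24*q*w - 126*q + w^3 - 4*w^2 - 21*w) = 1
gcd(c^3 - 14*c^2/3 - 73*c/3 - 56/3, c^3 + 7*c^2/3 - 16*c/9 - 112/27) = c + 7/3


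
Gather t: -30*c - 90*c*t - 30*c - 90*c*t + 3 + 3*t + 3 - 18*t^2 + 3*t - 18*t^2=-60*c - 36*t^2 + t*(6 - 180*c) + 6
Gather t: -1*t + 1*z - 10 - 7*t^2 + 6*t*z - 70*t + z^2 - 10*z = -7*t^2 + t*(6*z - 71) + z^2 - 9*z - 10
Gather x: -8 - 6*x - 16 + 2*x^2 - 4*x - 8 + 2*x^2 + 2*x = 4*x^2 - 8*x - 32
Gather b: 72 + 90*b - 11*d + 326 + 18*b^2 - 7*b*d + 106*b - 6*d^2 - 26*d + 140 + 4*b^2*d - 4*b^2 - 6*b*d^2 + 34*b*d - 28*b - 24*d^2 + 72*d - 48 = b^2*(4*d + 14) + b*(-6*d^2 + 27*d + 168) - 30*d^2 + 35*d + 490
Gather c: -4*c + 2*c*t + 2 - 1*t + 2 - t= c*(2*t - 4) - 2*t + 4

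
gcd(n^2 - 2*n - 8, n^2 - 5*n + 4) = n - 4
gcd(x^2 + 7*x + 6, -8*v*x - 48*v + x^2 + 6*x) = x + 6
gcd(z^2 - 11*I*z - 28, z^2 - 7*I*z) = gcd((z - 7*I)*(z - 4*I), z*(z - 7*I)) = z - 7*I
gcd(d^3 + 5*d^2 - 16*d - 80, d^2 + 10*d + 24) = d + 4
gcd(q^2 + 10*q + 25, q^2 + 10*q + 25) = q^2 + 10*q + 25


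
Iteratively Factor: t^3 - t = (t)*(t^2 - 1) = t*(t - 1)*(t + 1)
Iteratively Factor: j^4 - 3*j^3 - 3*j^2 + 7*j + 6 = (j - 3)*(j^3 - 3*j - 2) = (j - 3)*(j + 1)*(j^2 - j - 2) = (j - 3)*(j - 2)*(j + 1)*(j + 1)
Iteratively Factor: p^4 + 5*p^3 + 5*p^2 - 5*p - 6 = (p + 3)*(p^3 + 2*p^2 - p - 2) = (p - 1)*(p + 3)*(p^2 + 3*p + 2) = (p - 1)*(p + 1)*(p + 3)*(p + 2)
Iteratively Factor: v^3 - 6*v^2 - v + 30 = (v + 2)*(v^2 - 8*v + 15) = (v - 5)*(v + 2)*(v - 3)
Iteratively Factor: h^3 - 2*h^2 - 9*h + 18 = (h + 3)*(h^2 - 5*h + 6) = (h - 2)*(h + 3)*(h - 3)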